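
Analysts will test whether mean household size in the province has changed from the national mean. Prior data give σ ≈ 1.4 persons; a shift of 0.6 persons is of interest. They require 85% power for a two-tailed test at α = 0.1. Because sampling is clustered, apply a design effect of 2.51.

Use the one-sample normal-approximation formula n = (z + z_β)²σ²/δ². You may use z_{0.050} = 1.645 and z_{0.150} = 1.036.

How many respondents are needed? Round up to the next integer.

n = 99

n = (z_{α/2} + z_β)² · σ² / δ²
  = (1.645 + 1.036)² · 1.4² / 0.6²
  = 7.1878 · 1.96 / 0.36
  = 39.13
Design effect: 2.51 × 39.13 = 98.22.
Round up → n = 99.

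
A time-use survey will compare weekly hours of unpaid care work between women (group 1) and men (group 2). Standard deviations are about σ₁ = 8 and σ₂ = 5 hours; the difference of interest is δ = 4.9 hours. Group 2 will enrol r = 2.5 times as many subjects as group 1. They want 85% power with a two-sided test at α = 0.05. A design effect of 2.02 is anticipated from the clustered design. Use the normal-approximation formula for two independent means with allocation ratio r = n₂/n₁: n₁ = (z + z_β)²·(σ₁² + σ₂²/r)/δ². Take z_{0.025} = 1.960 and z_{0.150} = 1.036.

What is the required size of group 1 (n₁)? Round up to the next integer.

n₁ = 56

n₁ = (z_{α/2} + z_β)² · (σ₁² + σ₂²/r) / δ²
   = (1.960 + 1.036)² · (8² + 5²/2.5) / 4.9²
   = 8.9760 · (64 + 10) / 24.01
   = 8.9760 · 74 / 24.01
   = 27.66
Design effect: 2.02 × 27.66 = 55.88.
Round up → n₁ = 56; n₂ = r·n₁ = 2.5 × 56 = 140.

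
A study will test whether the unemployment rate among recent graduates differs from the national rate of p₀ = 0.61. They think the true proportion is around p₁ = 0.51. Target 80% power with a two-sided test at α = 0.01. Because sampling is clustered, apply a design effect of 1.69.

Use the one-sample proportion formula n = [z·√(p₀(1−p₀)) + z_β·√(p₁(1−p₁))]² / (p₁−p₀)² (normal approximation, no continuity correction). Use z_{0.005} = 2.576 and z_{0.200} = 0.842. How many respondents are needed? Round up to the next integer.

n = 476

n = [z_{α/2}·√(p₀q₀) + z_β·√(p₁q₁)]² / (p₁ − p₀)²
  = [2.576·√(0.61·0.39) + 0.842·√(0.51·0.49)]² / (-0.10)²
  = [2.576·0.4877 + 0.842·0.4999]² / 0.0100
  = [1.6774]² / 0.0100
  = 281.35
Design effect: 1.69 × 281.35 = 475.49.
Round up → n = 476.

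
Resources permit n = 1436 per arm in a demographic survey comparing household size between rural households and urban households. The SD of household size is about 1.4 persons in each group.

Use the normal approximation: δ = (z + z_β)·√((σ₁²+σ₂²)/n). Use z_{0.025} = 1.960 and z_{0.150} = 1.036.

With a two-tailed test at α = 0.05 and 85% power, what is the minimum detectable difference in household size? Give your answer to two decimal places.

δ = (z_{α/2} + z_β) · √((σ₁²+σ₂²)/n)
  = (1.960 + 1.036) · √(3.92/1436)
  = 2.996 · √0.00273
  = 2.996 · 0.0522
  = 0.1565

Minimum detectable difference ≈ 0.16 persons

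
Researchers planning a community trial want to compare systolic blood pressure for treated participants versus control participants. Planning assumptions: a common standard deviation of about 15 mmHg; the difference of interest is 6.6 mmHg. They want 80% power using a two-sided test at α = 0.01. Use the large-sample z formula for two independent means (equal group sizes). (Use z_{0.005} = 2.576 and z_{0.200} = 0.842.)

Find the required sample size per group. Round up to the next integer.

n = (z_{α/2} + z_β)² · (σ₁² + σ₂²) / δ²
  = (2.576 + 0.842)² · (2·15² = 450) / 6.6²
  = 11.6827 · 450 / 43.56
  = 120.69
Round up → n = 121 per group.

n = 121 per group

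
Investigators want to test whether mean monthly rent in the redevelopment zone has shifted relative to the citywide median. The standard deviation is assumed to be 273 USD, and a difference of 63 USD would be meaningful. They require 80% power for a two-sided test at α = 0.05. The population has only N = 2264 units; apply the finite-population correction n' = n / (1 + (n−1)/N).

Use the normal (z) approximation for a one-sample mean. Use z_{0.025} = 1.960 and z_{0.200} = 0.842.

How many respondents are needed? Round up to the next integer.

n = 139

n = (z_{α/2} + z_β)² · σ² / δ²
  = (1.960 + 0.842)² · 273² / 63²
  = 7.8512 · 74529 / 3969
  = 147.43
Finite-population correction (N = 2264): 147.43 / (1 + (147.43 − 1)/2264) = 138.47.
Round up → n = 139.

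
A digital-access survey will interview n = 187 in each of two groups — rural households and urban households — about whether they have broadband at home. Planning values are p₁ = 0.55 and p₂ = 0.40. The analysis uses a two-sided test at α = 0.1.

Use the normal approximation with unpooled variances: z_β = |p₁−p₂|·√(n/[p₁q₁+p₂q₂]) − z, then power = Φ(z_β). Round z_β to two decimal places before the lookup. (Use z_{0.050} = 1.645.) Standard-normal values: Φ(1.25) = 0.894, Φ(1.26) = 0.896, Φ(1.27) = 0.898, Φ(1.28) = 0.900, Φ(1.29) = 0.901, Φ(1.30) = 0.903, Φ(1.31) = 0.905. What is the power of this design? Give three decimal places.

Power ≈ 0.901

z_β = |p₁−p₂|·√(n/[p₁q₁+p₂q₂]) − z_{α/2}
    = 0.15 · √(187/0.4875) − 1.645
    = 0.15 · 19.5854 − 1.645
    = 2.9378 − 1.645 = 1.2928 → 1.29
Power = Φ(1.29) = 0.901.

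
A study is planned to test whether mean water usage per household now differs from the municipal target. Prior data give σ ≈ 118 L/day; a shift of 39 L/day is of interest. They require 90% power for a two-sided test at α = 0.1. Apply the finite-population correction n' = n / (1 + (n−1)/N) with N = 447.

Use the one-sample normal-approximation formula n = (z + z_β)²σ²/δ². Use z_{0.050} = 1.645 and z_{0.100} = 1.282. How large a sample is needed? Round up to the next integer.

n = 67

n = (z_{α/2} + z_β)² · σ² / δ²
  = (1.645 + 1.282)² · 118² / 39²
  = 8.5673 · 13924 / 1521
  = 78.43
Finite-population correction (N = 447): 78.43 / (1 + (78.43 − 1)/447) = 66.85.
Round up → n = 67.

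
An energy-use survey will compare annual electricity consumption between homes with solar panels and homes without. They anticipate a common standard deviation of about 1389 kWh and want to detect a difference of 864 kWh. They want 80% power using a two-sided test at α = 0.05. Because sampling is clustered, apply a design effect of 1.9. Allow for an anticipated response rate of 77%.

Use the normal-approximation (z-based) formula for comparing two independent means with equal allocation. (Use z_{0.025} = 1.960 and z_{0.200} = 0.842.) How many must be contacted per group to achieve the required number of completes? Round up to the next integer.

n = 101 per group

n = (z_{α/2} + z_β)² · (σ₁² + σ₂²) / δ²
  = (1.960 + 0.842)² · (2·1389² = 3858642) / 864²
  = 7.8512 · 3858642 / 746496
  = 40.58
Design effect: 1.9 × 40.58 = 77.11.
Adjust for 77% response: 77.11 / 0.77 = 100.14.
Round up → n = 101 per group.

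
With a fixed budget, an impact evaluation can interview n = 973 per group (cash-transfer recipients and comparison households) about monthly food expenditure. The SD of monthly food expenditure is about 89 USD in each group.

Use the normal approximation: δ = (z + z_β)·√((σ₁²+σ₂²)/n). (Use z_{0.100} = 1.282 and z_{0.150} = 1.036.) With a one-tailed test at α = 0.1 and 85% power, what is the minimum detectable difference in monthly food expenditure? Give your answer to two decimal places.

δ = (z_α + z_β) · √((σ₁²+σ₂²)/n)
  = (1.282 + 1.036) · √(15842/973)
  = 2.318 · √16.2816
  = 2.318 · 4.0350
  = 9.3532

Minimum detectable difference ≈ 9.35 USD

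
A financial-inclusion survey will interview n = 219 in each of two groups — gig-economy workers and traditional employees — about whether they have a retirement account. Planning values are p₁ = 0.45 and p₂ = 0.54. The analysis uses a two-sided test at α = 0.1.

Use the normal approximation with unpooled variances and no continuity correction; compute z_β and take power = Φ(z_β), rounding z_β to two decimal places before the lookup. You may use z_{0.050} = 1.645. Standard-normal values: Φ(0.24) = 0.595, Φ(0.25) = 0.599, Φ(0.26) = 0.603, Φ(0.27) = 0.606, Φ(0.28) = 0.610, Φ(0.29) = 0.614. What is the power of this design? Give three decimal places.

z_β = |p₁−p₂|·√(n/[p₁q₁+p₂q₂]) − z_{α/2}
    = 0.09 · √(219/0.4959) − 1.645
    = 0.09 · 21.0148 − 1.645
    = 1.8913 − 1.645 = 0.2463 → 0.25
Power = Φ(0.25) = 0.599.

Power ≈ 0.599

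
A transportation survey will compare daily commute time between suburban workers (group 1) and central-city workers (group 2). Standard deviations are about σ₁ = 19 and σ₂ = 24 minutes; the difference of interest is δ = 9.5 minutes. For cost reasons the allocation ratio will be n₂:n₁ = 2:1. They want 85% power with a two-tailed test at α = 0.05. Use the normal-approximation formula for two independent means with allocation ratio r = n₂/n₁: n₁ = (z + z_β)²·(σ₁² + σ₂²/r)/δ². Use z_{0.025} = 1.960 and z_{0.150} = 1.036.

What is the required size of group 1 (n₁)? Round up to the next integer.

n₁ = (z_{α/2} + z_β)² · (σ₁² + σ₂²/r) / δ²
   = (1.960 + 1.036)² · (19² + 24²/2) / 9.5²
   = 8.9760 · (361 + 288) / 90.25
   = 8.9760 · 649 / 90.25
   = 64.55
Round up → n₁ = 65; n₂ = r·n₁ = 2 × 65 = 130.

n₁ = 65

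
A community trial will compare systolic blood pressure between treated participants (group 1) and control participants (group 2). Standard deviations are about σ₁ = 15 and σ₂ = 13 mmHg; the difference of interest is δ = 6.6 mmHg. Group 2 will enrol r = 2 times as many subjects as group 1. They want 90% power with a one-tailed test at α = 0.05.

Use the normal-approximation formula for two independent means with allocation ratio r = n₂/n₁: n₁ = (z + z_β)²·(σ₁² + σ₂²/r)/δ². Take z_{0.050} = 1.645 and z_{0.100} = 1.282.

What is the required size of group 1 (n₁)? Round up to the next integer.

n₁ = 61

n₁ = (z_α + z_β)² · (σ₁² + σ₂²/r) / δ²
   = (1.645 + 1.282)² · (15² + 13²/2) / 6.6²
   = 8.5673 · (225 + 84.5) / 43.56
   = 8.5673 · 309.5 / 43.56
   = 60.87
Round up → n₁ = 61; n₂ = r·n₁ = 2 × 61 = 122.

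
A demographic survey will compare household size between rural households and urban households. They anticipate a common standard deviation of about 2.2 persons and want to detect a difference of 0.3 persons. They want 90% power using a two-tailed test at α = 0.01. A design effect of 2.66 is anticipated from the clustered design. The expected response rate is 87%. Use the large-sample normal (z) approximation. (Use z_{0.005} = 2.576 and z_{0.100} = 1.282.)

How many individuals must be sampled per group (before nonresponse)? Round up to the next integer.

n = (z_{α/2} + z_β)² · (σ₁² + σ₂²) / δ²
  = (2.576 + 1.282)² · (2·2.2² = 9.68) / 0.3²
  = 14.8842 · 9.68 / 0.09
  = 1600.87
Design effect: 2.66 × 1600.87 = 4258.33.
Adjust for 87% response: 4258.33 / 0.87 = 4894.63.
Round up → n = 4895 per group.

n = 4895 per group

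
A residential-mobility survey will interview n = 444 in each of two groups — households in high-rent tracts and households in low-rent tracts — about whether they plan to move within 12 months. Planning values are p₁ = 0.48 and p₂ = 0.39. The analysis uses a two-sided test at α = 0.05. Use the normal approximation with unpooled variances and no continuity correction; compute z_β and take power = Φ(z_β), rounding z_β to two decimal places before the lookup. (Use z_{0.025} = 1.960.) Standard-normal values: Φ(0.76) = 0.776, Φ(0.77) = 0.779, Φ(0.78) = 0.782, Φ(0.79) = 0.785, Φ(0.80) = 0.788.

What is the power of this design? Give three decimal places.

Power ≈ 0.776

z_β = |p₁−p₂|·√(n/[p₁q₁+p₂q₂]) − z_{α/2}
    = 0.09 · √(444/0.4875) − 1.960
    = 0.09 · 30.1790 − 1.960
    = 2.7161 − 1.960 = 0.7561 → 0.76
Power = Φ(0.76) = 0.776.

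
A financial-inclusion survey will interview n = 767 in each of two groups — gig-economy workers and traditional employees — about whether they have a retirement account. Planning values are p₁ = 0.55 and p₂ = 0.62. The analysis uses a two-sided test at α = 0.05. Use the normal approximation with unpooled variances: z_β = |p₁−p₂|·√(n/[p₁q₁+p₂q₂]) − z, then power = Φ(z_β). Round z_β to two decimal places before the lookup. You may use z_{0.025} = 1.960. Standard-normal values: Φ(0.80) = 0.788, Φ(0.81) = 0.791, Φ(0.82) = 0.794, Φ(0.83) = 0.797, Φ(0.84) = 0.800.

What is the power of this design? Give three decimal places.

z_β = |p₁−p₂|·√(n/[p₁q₁+p₂q₂]) − z_{α/2}
    = 0.07 · √(767/0.4831) − 1.960
    = 0.07 · 39.8455 − 1.960
    = 2.7892 − 1.960 = 0.8292 → 0.83
Power = Φ(0.83) = 0.797.

Power ≈ 0.797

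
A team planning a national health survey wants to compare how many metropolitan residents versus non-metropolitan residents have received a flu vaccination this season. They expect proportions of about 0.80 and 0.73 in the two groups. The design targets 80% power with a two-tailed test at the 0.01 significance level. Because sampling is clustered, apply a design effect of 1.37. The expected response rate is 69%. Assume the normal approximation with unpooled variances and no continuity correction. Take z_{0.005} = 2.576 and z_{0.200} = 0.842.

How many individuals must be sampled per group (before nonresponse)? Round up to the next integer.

n = 1691 per group

n = (z_{α/2} + z_β)² · [p₁(1−p₁) + p₂(1−p₂)] / (p₁ − p₂)²
  = (2.576 + 0.842)² · (0.80·0.20 + 0.73·0.27) / (0.07)²
  = (3.418)² · (0.1600 + 0.1971) / 0.0049
  = 11.6827 · 0.3571 / 0.0049
  = 851.41
Design effect: 1.37 × 851.41 = 1166.43.
Adjust for 69% response: 1166.43 / 0.69 = 1690.48.
Round up → n = 1691 per group.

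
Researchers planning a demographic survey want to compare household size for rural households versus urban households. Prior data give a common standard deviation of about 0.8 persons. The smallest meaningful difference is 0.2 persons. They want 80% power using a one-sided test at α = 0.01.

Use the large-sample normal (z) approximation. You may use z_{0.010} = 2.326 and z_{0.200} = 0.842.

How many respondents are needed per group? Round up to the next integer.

n = 322 per group

n = (z_α + z_β)² · (σ₁² + σ₂²) / δ²
  = (2.326 + 0.842)² · (2·0.8² = 1.28) / 0.2²
  = 10.0362 · 1.28 / 0.04
  = 321.16
Round up → n = 322 per group.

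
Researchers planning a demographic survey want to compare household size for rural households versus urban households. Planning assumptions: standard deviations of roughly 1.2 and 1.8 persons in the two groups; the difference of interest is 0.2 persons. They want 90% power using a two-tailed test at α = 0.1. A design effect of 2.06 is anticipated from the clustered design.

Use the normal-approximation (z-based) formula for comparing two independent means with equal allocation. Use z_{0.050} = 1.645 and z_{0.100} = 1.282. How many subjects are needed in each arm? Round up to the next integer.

n = (z_{α/2} + z_β)² · (σ₁² + σ₂²) / δ²
  = (1.645 + 1.282)² · (1.2² + 1.8² = 4.68) / 0.2²
  = 8.5673 · 4.68 / 0.04
  = 1002.38
Design effect: 2.06 × 1002.38 = 2064.90.
Round up → n = 2065 per group.

n = 2065 per group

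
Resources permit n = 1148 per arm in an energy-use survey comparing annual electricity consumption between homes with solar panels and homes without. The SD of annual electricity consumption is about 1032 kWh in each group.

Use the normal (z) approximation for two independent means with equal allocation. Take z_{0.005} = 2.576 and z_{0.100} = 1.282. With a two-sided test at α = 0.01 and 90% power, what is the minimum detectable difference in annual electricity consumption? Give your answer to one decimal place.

Minimum detectable difference ≈ 166.2 kWh

δ = (z_{α/2} + z_β) · √((σ₁²+σ₂²)/n)
  = (2.576 + 1.282) · √(2130048/1148)
  = 3.858 · √1855.4
  = 3.858 · 43.0748
  = 166.1828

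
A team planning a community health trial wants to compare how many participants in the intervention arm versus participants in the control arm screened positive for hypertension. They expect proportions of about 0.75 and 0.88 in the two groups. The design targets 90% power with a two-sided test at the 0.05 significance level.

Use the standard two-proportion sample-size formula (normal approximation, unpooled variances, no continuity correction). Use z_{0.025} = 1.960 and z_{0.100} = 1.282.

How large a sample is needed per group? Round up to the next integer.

n = (z_{α/2} + z_β)² · [p₁(1−p₁) + p₂(1−p₂)] / (p₁ − p₂)²
  = (1.960 + 1.282)² · (0.75·0.25 + 0.88·0.12) / (-0.13)²
  = (3.242)² · (0.1875 + 0.1056) / 0.0169
  = 10.5106 · 0.2931 / 0.0169
  = 182.29
Round up → n = 183 per group.

n = 183 per group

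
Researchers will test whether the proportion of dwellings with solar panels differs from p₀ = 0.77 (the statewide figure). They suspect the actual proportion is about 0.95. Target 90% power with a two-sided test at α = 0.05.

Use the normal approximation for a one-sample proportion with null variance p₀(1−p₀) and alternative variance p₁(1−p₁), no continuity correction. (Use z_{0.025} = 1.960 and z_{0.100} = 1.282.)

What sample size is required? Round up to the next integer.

n = 38

n = [z_{α/2}·√(p₀q₀) + z_β·√(p₁q₁)]² / (p₁ − p₀)²
  = [1.960·√(0.77·0.23) + 1.282·√(0.95·0.05)]² / (0.18)²
  = [1.960·0.4208 + 1.282·0.2179]² / 0.0324
  = [1.1042]² / 0.0324
  = 37.63
Round up → n = 38.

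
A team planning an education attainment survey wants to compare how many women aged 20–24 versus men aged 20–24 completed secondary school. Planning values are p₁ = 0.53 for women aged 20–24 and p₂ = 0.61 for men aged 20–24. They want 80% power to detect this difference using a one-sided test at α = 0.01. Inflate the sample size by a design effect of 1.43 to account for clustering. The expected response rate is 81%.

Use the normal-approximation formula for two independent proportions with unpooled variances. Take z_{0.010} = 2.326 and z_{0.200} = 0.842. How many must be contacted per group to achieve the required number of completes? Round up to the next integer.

n = (z_α + z_β)² · [p₁(1−p₁) + p₂(1−p₂)] / (p₁ − p₂)²
  = (2.326 + 0.842)² · (0.53·0.47 + 0.61·0.39) / (-0.08)²
  = (3.168)² · (0.2491 + 0.2379) / 0.0064
  = 10.0362 · 0.4870 / 0.0064
  = 763.69
Design effect: 1.43 × 763.69 = 1092.08.
Adjust for 81% response: 1092.08 / 0.81 = 1348.25.
Round up → n = 1349 per group.

n = 1349 per group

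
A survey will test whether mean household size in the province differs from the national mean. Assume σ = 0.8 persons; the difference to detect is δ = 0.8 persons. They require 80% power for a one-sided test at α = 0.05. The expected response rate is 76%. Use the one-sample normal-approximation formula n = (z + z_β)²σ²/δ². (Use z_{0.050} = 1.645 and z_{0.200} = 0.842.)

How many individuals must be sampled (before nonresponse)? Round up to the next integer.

n = (z_α + z_β)² · σ² / δ²
  = (1.645 + 0.842)² · 0.8² / 0.8²
  = 6.1852 · 0.64 / 0.64
  = 6.19
Adjust for 76% response: 6.19 / 0.76 = 8.14.
Round up → n = 9.

n = 9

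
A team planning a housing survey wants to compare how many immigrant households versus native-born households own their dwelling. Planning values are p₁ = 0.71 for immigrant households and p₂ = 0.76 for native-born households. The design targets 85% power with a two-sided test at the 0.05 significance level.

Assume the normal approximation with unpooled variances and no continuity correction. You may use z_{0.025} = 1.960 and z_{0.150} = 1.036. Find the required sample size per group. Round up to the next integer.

n = (z_{α/2} + z_β)² · [p₁(1−p₁) + p₂(1−p₂)] / (p₁ − p₂)²
  = (1.960 + 1.036)² · (0.71·0.29 + 0.76·0.24) / (-0.05)²
  = (2.996)² · (0.2059 + 0.1824) / 0.0025
  = 8.9760 · 0.3883 / 0.0025
  = 1394.15
Round up → n = 1395 per group.

n = 1395 per group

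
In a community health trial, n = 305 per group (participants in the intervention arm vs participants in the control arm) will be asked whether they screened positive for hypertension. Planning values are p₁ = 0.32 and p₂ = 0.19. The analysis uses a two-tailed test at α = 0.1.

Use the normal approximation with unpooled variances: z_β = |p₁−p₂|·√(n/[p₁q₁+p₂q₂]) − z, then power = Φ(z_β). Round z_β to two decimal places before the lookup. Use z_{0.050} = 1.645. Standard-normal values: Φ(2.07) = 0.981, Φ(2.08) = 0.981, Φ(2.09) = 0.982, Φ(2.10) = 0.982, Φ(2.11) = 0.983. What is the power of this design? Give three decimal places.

z_β = |p₁−p₂|·√(n/[p₁q₁+p₂q₂]) − z_{α/2}
    = 0.13 · √(305/0.3715) − 1.645
    = 0.13 · 28.6530 − 1.645
    = 3.7249 − 1.645 = 2.0799 → 2.08
Power = Φ(2.08) = 0.981.

Power ≈ 0.981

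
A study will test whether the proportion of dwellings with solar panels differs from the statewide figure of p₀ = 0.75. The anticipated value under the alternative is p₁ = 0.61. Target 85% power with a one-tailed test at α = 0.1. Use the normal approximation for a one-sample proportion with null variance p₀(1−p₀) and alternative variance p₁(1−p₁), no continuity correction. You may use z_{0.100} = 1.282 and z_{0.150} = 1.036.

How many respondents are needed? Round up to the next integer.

n = 58

n = [z_α·√(p₀q₀) + z_β·√(p₁q₁)]² / (p₁ − p₀)²
  = [1.282·√(0.75·0.25) + 1.036·√(0.61·0.39)]² / (-0.14)²
  = [1.282·0.4330 + 1.036·0.4877]² / 0.0196
  = [1.0604]² / 0.0196
  = 57.37
Round up → n = 58.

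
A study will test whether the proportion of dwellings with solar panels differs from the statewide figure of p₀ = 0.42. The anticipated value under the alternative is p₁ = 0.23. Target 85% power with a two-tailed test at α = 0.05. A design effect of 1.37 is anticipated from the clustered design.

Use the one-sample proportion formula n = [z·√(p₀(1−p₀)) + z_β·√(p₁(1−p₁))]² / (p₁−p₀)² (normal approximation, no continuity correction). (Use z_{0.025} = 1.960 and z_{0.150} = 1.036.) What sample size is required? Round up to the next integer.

n = [z_{α/2}·√(p₀q₀) + z_β·√(p₁q₁)]² / (p₁ − p₀)²
  = [1.960·√(0.42·0.58) + 1.036·√(0.23·0.77)]² / (-0.19)²
  = [1.960·0.4936 + 1.036·0.4208]² / 0.0361
  = [1.4034]² / 0.0361
  = 54.55
Design effect: 1.37 × 54.55 = 74.74.
Round up → n = 75.

n = 75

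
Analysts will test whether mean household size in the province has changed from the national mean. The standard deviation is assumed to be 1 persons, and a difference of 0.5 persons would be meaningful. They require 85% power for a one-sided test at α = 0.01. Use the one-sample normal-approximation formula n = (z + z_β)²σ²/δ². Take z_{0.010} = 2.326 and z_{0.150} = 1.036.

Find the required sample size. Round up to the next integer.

n = (z_α + z_β)² · σ² / δ²
  = (2.326 + 1.036)² · 1² / 0.5²
  = 11.3030 · 1 / 0.25
  = 45.21
Round up → n = 46.

n = 46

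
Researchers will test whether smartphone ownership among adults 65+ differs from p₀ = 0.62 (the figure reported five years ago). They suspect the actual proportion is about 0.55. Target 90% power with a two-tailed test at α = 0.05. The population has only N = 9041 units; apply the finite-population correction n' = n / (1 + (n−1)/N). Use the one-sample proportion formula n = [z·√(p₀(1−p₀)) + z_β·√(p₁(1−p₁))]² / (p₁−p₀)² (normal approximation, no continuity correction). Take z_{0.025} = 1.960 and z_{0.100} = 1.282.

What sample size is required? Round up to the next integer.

n = [z_{α/2}·√(p₀q₀) + z_β·√(p₁q₁)]² / (p₁ − p₀)²
  = [1.960·√(0.62·0.38) + 1.282·√(0.55·0.45)]² / (-0.07)²
  = [1.960·0.4854 + 1.282·0.4975]² / 0.0049
  = [1.5891]² / 0.0049
  = 515.38
Finite-population correction (N = 9041): 515.38 / (1 + (515.38 − 1)/9041) = 487.64.
Round up → n = 488.

n = 488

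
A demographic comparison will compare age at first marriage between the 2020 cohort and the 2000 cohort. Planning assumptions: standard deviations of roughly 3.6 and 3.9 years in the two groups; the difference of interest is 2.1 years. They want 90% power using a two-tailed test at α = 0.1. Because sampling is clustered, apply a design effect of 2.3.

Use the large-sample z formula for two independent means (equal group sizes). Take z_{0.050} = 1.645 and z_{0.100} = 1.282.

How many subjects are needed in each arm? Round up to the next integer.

n = (z_{α/2} + z_β)² · (σ₁² + σ₂²) / δ²
  = (1.645 + 1.282)² · (3.6² + 3.9² = 28.17) / 2.1²
  = 8.5673 · 28.17 / 4.41
  = 54.73
Design effect: 2.3 × 54.73 = 125.87.
Round up → n = 126 per group.

n = 126 per group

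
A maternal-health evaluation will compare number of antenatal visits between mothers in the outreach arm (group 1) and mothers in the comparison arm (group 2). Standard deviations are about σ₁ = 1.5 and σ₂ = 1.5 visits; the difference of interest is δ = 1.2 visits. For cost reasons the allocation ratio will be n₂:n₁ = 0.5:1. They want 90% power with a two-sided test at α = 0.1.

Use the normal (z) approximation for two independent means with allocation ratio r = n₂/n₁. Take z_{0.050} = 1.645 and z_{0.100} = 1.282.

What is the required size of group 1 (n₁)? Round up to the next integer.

n₁ = (z_{α/2} + z_β)² · (σ₁² + σ₂²/r) / δ²
   = (1.645 + 1.282)² · (1.5² + 1.5²/0.5) / 1.2²
   = 8.5673 · (2.25 + 4.5) / 1.44
   = 8.5673 · 6.75 / 1.44
   = 40.16
Round up → n₁ = 41; n₂ = r·n₁ = 0.5 × 41 = 21.

n₁ = 41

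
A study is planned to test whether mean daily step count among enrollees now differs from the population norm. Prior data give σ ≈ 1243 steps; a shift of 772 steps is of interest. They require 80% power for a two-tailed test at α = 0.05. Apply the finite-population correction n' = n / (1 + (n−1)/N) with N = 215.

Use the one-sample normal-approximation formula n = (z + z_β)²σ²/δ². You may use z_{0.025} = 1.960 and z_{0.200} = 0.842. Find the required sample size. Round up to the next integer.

n = 19

n = (z_{α/2} + z_β)² · σ² / δ²
  = (1.960 + 0.842)² · 1243² / 772²
  = 7.8512 · 1545049 / 595984
  = 20.35
Finite-population correction (N = 215): 20.35 / (1 + (20.35 − 1)/215) = 18.67.
Round up → n = 19.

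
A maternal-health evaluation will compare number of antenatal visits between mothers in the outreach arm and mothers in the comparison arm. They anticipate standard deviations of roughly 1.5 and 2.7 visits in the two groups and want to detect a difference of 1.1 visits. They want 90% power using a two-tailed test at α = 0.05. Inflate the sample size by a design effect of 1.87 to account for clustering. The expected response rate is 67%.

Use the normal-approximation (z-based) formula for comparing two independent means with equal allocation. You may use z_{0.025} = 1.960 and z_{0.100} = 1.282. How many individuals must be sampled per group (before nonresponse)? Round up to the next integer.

n = (z_{α/2} + z_β)² · (σ₁² + σ₂²) / δ²
  = (1.960 + 1.282)² · (1.5² + 2.7² = 9.54) / 1.1²
  = 10.5106 · 9.54 / 1.21
  = 82.87
Design effect: 1.87 × 82.87 = 154.96.
Adjust for 67% response: 154.96 / 0.67 = 231.29.
Round up → n = 232 per group.

n = 232 per group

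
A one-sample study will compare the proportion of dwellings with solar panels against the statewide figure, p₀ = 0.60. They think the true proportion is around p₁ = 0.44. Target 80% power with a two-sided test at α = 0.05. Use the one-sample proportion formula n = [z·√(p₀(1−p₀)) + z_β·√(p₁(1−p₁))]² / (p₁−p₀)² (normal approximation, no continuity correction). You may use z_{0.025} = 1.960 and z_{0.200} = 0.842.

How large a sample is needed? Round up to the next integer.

n = [z_{α/2}·√(p₀q₀) + z_β·√(p₁q₁)]² / (p₁ − p₀)²
  = [1.960·√(0.60·0.40) + 0.842·√(0.44·0.56)]² / (-0.16)²
  = [1.960·0.4899 + 0.842·0.4964]² / 0.0256
  = [1.3782]² / 0.0256
  = 74.19
Round up → n = 75.

n = 75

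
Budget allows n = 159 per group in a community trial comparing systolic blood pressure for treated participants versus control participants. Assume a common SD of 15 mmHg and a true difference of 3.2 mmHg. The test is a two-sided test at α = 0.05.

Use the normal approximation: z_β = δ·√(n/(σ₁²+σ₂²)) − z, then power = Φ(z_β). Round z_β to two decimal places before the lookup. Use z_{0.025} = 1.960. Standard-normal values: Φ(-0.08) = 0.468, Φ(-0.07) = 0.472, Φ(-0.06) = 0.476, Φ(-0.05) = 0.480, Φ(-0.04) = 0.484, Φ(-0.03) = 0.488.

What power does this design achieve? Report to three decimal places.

Power ≈ 0.476

z_β = δ·√(n/(σ₁²+σ₂²)) − z_{α/2}
    = 3.2 · √(159/450) − 1.960
    = 3.2 · 0.59442 − 1.960
    = 1.9021 − 1.960 = -0.0579 → -0.06
Power = Φ(-0.06) = 0.476.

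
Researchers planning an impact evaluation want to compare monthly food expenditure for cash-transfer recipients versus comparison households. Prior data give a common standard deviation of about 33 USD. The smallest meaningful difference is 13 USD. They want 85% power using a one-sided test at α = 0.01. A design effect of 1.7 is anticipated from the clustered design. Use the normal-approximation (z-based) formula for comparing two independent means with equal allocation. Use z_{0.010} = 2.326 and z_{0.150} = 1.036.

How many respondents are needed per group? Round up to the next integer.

n = (z_α + z_β)² · (σ₁² + σ₂²) / δ²
  = (2.326 + 1.036)² · (2·33² = 2178) / 13²
  = 11.3030 · 2178 / 169
  = 145.67
Design effect: 1.7 × 145.67 = 247.64.
Round up → n = 248 per group.

n = 248 per group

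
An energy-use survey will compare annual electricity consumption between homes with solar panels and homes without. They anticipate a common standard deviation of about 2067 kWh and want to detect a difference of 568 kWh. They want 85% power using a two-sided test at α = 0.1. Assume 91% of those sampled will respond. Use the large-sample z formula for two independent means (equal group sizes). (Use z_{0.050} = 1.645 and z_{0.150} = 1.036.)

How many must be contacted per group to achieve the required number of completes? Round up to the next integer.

n = (z_{α/2} + z_β)² · (σ₁² + σ₂²) / δ²
  = (1.645 + 1.036)² · (2·2067² = 8544978) / 568²
  = 7.1878 · 8544978 / 322624
  = 190.37
Adjust for 91% response: 190.37 / 0.91 = 209.20.
Round up → n = 210 per group.

n = 210 per group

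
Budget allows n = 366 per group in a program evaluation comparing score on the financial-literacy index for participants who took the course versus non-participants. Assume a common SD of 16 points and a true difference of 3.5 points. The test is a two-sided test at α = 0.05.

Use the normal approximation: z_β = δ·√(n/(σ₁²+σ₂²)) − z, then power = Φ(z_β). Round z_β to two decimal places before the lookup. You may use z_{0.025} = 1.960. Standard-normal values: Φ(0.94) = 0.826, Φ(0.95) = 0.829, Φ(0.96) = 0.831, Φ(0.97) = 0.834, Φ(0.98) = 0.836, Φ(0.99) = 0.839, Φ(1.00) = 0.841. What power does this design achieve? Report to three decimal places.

Power ≈ 0.841

z_β = δ·√(n/(σ₁²+σ₂²)) − z_{α/2}
    = 3.5 · √(366/512) − 1.960
    = 3.5 · 0.84548 − 1.960
    = 2.9592 − 1.960 = 0.9992 → 1.00
Power = Φ(1.00) = 0.841.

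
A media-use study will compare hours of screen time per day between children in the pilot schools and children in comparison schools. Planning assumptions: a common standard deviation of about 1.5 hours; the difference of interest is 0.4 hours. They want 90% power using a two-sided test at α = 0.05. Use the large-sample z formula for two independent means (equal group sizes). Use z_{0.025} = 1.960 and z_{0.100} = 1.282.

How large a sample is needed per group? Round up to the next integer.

n = 296 per group

n = (z_{α/2} + z_β)² · (σ₁² + σ₂²) / δ²
  = (1.960 + 1.282)² · (2·1.5² = 4.5) / 0.4²
  = 10.5106 · 4.5 / 0.16
  = 295.61
Round up → n = 296 per group.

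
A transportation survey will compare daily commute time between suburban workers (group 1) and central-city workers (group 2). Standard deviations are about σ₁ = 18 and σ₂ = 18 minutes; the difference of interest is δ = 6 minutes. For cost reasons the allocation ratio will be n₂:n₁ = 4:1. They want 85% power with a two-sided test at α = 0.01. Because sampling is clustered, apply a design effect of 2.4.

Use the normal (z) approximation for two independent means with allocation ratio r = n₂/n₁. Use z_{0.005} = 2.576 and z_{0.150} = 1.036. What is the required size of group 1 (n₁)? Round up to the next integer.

n₁ = 353

n₁ = (z_{α/2} + z_β)² · (σ₁² + σ₂²/r) / δ²
   = (2.576 + 1.036)² · (18² + 18²/4) / 6²
   = 13.0465 · (324 + 81) / 36
   = 13.0465 · 405 / 36
   = 146.77
Design effect: 2.4 × 146.77 = 352.26.
Round up → n₁ = 353; n₂ = r·n₁ = 4 × 353 = 1412.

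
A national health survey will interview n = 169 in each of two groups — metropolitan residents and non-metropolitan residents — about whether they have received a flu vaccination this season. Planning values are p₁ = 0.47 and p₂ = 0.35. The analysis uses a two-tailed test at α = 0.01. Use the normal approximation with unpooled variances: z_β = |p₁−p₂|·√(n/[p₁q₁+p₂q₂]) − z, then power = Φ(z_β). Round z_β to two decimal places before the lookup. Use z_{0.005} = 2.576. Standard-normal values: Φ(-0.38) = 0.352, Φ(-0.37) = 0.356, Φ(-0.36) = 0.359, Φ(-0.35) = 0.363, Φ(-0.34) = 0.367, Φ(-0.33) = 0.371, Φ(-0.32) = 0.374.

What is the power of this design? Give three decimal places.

Power ≈ 0.374

z_β = |p₁−p₂|·√(n/[p₁q₁+p₂q₂]) − z_{α/2}
    = 0.12 · √(169/0.4766) − 2.576
    = 0.12 · 18.8307 − 2.576
    = 2.2597 − 2.576 = -0.3163 → -0.32
Power = Φ(-0.32) = 0.374.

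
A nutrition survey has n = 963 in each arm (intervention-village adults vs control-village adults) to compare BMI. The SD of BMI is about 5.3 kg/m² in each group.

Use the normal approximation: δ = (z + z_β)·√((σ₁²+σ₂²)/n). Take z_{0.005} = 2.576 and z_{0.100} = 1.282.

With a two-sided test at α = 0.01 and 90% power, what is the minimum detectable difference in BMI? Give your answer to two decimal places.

Minimum detectable difference ≈ 0.93 kg/m²

δ = (z_{α/2} + z_β) · √((σ₁²+σ₂²)/n)
  = (2.576 + 1.282) · √(56.18/963)
  = 3.858 · √0.05834
  = 3.858 · 0.2415
  = 0.9318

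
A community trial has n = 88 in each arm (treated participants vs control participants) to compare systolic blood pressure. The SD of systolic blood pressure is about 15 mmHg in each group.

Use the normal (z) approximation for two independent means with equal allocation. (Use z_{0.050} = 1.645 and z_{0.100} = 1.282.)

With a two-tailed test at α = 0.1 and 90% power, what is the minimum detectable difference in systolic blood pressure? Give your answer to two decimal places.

δ = (z_{α/2} + z_β) · √((σ₁²+σ₂²)/n)
  = (1.645 + 1.282) · √(450/88)
  = 2.927 · √5.1136
  = 2.927 · 2.2613
  = 6.6189

Minimum detectable difference ≈ 6.62 mmHg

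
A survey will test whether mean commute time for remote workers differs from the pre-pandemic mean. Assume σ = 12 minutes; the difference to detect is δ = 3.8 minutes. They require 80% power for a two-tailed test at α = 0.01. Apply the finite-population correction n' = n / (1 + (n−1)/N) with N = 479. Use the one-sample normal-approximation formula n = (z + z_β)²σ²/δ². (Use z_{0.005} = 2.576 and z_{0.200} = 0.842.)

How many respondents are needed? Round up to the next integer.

n = 94

n = (z_{α/2} + z_β)² · σ² / δ²
  = (2.576 + 0.842)² · 12² / 3.8²
  = 11.6827 · 144 / 14.44
  = 116.50
Finite-population correction (N = 479): 116.50 / (1 + (116.50 − 1)/479) = 93.87.
Round up → n = 94.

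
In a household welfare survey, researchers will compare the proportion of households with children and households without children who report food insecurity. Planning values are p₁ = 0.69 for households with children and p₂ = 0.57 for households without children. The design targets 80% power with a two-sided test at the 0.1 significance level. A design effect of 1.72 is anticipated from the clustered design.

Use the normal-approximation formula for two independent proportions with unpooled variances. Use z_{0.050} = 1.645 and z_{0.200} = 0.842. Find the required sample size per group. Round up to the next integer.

n = 340 per group

n = (z_{α/2} + z_β)² · [p₁(1−p₁) + p₂(1−p₂)] / (p₁ − p₂)²
  = (1.645 + 0.842)² · (0.69·0.31 + 0.57·0.43) / (0.12)²
  = (2.487)² · (0.2139 + 0.2451) / 0.0144
  = 6.1852 · 0.4590 / 0.0144
  = 197.15
Design effect: 1.72 × 197.15 = 339.10.
Round up → n = 340 per group.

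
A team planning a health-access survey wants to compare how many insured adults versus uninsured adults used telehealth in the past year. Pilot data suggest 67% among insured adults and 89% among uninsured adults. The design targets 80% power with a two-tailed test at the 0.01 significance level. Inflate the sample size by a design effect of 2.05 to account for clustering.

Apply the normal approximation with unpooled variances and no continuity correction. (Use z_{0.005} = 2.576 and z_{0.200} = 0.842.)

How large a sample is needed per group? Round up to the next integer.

n = 158 per group

n = (z_{α/2} + z_β)² · [p₁(1−p₁) + p₂(1−p₂)] / (p₁ − p₂)²
  = (2.576 + 0.842)² · (0.67·0.33 + 0.89·0.11) / (-0.22)²
  = (3.418)² · (0.2211 + 0.0979) / 0.0484
  = 11.6827 · 0.3190 / 0.0484
  = 77.00
Design effect: 2.05 × 77.00 = 157.85.
Round up → n = 158 per group.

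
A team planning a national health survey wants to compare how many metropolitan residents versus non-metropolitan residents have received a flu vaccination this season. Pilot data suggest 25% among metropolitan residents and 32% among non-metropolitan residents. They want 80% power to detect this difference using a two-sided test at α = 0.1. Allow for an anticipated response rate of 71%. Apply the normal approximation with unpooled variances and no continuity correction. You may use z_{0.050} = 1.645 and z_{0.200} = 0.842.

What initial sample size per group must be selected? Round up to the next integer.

n = 721 per group

n = (z_{α/2} + z_β)² · [p₁(1−p₁) + p₂(1−p₂)] / (p₁ − p₂)²
  = (1.645 + 0.842)² · (0.25·0.75 + 0.32·0.68) / (-0.07)²
  = (2.487)² · (0.1875 + 0.2176) / 0.0049
  = 6.1852 · 0.4051 / 0.0049
  = 511.35
Adjust for 71% response: 511.35 / 0.71 = 720.21.
Round up → n = 721 per group.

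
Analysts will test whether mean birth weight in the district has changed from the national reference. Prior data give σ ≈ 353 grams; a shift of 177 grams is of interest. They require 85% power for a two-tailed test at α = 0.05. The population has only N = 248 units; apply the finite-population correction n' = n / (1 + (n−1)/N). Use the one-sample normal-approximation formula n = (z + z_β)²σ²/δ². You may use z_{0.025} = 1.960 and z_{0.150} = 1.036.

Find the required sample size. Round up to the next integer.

n = 32

n = (z_{α/2} + z_β)² · σ² / δ²
  = (1.960 + 1.036)² · 353² / 177²
  = 8.9760 · 124609 / 31329
  = 35.70
Finite-population correction (N = 248): 35.70 / (1 + (35.70 − 1)/248) = 31.32.
Round up → n = 32.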